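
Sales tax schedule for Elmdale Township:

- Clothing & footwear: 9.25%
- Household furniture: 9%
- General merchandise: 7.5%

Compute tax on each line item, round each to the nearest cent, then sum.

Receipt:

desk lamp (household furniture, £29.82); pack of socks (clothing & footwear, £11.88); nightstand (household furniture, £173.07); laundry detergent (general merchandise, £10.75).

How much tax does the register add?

Desk lamp £29.82: household furniture → 9% → £2.68
Pack of socks £11.88: clothing & footwear → 9.25% → £1.10
Nightstand £173.07: household furniture → 9% → £15.58
Laundry detergent £10.75: general merchandise → 7.5% → £0.81
Total tax = £2.68 + £1.10 + £15.58 + £0.81 = £20.17

£20.17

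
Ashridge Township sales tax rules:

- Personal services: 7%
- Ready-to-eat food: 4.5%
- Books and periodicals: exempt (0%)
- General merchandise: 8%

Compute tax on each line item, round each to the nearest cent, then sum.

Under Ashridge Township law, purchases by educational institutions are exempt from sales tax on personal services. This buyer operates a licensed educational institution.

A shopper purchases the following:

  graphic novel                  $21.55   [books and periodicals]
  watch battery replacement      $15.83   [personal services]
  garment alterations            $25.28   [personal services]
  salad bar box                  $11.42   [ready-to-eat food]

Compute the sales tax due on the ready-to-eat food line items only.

Salad bar box $11.42: ready-to-eat food → 4.5% → $0.51
Tax on ready-to-eat food = $0.51

$0.51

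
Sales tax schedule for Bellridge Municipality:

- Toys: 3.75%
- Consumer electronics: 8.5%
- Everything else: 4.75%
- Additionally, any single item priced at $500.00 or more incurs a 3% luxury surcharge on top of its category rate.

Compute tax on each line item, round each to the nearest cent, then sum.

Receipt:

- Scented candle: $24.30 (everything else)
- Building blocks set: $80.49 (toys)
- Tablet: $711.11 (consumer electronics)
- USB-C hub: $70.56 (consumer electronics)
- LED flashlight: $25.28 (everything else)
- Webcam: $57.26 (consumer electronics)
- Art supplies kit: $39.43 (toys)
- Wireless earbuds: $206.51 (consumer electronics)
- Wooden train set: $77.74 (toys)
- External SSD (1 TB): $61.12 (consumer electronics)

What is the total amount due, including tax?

$1478.97

Scented candle $24.30: everything else → 4.75% → $1.15
Building blocks set $80.49: toys → 3.75% → $3.02
Tablet $711.11: consumer electronics → 8.5% + 3% surcharge = 11.5% → $81.78
USB-C hub $70.56: consumer electronics → 8.5% → $6.00
LED flashlight $25.28: everything else → 4.75% → $1.20
Webcam $57.26: consumer electronics → 8.5% → $4.87
Art supplies kit $39.43: toys → 3.75% → $1.48
Wireless earbuds $206.51: consumer electronics → 8.5% → $17.55
Wooden train set $77.74: toys → 3.75% → $2.92
External SSD (1 TB) $61.12: consumer electronics → 8.5% → $5.20
Subtotal = $1353.80; tax = $125.17; total due = $1478.97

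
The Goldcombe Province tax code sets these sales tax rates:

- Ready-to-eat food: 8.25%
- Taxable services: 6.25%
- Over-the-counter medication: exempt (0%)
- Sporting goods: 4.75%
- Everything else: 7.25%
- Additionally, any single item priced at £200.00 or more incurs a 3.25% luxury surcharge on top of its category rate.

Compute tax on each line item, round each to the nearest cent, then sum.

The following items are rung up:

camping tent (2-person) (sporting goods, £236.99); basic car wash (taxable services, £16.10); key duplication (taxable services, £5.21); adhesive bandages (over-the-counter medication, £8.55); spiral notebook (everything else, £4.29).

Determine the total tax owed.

£20.61

Camping tent (2-person) £236.99: sporting goods → 4.75% + 3.25% surcharge = 8% → £18.96
Basic car wash £16.10: taxable services → 6.25% → £1.01
Key duplication £5.21: taxable services → 6.25% → £0.33
Adhesive bandages £8.55: over-the-counter medication → 0% → £0.00
Spiral notebook £4.29: everything else → 7.25% → £0.31
Total tax = £18.96 + £1.01 + £0.33 + £0.31 = £20.61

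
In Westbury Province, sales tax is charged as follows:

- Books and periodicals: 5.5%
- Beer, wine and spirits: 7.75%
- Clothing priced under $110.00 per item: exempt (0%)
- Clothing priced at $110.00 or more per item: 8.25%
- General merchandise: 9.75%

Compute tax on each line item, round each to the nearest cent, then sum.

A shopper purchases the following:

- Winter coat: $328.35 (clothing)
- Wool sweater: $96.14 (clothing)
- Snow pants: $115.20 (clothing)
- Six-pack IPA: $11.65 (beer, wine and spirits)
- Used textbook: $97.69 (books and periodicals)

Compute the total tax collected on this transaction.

$42.86

Winter coat $328.35: clothing, $110.00 or more → 8.25% → $27.09
Wool sweater $96.14: clothing, under $110.00 → 0% → $0.00
Snow pants $115.20: clothing, $110.00 or more → 8.25% → $9.50
Six-pack IPA $11.65: beer, wine and spirits → 7.75% → $0.90
Used textbook $97.69: books and periodicals → 5.5% → $5.37
Total tax = $27.09 + $9.50 + $0.90 + $5.37 = $42.86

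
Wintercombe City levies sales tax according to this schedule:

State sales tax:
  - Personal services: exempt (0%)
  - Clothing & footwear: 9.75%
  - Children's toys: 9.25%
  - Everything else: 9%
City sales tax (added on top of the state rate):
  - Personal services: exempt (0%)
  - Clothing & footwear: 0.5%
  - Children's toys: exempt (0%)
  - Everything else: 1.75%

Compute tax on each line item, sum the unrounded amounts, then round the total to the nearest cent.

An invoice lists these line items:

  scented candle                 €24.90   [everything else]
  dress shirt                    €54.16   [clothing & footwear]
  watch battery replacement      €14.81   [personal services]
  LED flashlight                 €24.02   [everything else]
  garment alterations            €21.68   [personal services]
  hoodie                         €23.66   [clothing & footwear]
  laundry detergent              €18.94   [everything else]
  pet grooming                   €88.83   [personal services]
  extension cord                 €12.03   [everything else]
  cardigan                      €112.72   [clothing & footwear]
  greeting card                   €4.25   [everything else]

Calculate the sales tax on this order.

€28.58

Scented candle €24.90: everything else → 9% + 1.75% city = 10.75% → €2.67675
Dress shirt €54.16: clothing & footwear → 9.75% + 0.5% city = 10.25% → €5.5514
Watch battery replacement €14.81: personal services → 0% + 0% city = 0% → €0.00
LED flashlight €24.02: everything else → 9% + 1.75% city = 10.75% → €2.58215
Garment alterations €21.68: personal services → 0% + 0% city = 0% → €0.00
Hoodie €23.66: clothing & footwear → 9.75% + 0.5% city = 10.25% → €2.42515
Laundry detergent €18.94: everything else → 9% + 1.75% city = 10.75% → €2.03605
Pet grooming €88.83: personal services → 0% + 0% city = 0% → €0.00
Extension cord €12.03: everything else → 9% + 1.75% city = 10.75% → €1.293225
Cardigan €112.72: clothing & footwear → 9.75% + 0.5% city = 10.25% → €11.5538
Greeting card €4.25: everything else → 9% + 1.75% city = 10.75% → €0.456875
Unrounded tax sum = €28.5754 → €28.58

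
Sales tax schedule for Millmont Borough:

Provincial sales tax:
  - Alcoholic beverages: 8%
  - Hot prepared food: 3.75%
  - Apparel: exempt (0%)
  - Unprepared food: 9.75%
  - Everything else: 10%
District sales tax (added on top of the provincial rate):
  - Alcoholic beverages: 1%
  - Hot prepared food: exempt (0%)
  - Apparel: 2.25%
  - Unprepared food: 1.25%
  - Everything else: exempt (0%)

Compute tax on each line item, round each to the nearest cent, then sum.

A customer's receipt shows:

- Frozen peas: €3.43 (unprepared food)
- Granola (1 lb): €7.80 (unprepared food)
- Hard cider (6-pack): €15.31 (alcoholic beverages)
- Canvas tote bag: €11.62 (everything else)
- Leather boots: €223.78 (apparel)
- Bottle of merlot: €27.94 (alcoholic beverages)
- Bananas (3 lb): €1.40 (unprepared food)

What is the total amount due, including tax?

Frozen peas €3.43: unprepared food → 9.75% + 1.25% district = 11% → €0.38
Granola (1 lb) €7.80: unprepared food → 9.75% + 1.25% district = 11% → €0.86
Hard cider (6-pack) €15.31: alcoholic beverages → 8% + 1% district = 9% → €1.38
Canvas tote bag €11.62: everything else → 10% + 0% district = 10% → €1.16
Leather boots €223.78: apparel → 0% + 2.25% district = 2.25% → €5.04
Bottle of merlot €27.94: alcoholic beverages → 8% + 1% district = 9% → €2.51
Bananas (3 lb) €1.40: unprepared food → 9.75% + 1.25% district = 11% → €0.15
Subtotal = €291.28; tax = €11.48; total due = €302.76

€302.76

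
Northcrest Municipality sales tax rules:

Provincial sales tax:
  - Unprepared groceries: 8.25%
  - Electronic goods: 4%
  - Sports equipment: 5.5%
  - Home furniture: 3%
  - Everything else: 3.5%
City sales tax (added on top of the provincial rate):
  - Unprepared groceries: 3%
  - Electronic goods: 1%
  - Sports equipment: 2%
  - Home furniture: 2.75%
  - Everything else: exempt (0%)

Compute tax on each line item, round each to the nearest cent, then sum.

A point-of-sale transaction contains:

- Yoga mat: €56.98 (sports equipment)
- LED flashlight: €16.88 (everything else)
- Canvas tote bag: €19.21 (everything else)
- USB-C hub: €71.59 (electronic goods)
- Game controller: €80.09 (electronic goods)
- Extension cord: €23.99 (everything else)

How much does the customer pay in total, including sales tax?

€282.69

Yoga mat €56.98: sports equipment → 5.5% + 2% city = 7.5% → €4.27
LED flashlight €16.88: everything else → 3.5% + 0% city = 3.5% → €0.59
Canvas tote bag €19.21: everything else → 3.5% + 0% city = 3.5% → €0.67
USB-C hub €71.59: electronic goods → 4% + 1% city = 5% → €3.58
Game controller €80.09: electronic goods → 4% + 1% city = 5% → €4.00
Extension cord €23.99: everything else → 3.5% + 0% city = 3.5% → €0.84
Subtotal = €268.74; tax = €13.95; total due = €282.69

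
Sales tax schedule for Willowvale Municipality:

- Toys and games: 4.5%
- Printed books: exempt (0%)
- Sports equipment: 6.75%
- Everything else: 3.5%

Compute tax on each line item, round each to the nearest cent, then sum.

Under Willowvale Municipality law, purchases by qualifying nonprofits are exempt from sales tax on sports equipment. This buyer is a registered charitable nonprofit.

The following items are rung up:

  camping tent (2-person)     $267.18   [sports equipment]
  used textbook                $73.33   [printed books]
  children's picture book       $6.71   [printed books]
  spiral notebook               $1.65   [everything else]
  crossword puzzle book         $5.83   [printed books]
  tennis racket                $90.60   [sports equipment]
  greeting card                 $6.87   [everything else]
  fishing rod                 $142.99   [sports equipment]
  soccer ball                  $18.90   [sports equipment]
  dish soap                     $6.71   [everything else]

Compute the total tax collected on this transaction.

Camping tent (2-person) $267.18: sports equipment, buyer-exempt → 0% → $0.00
Used textbook $73.33: printed books → 0% → $0.00
Children's picture book $6.71: printed books → 0% → $0.00
Spiral notebook $1.65: everything else → 3.5% → $0.06
Crossword puzzle book $5.83: printed books → 0% → $0.00
Tennis racket $90.60: sports equipment, buyer-exempt → 0% → $0.00
Greeting card $6.87: everything else → 3.5% → $0.24
Fishing rod $142.99: sports equipment, buyer-exempt → 0% → $0.00
Soccer ball $18.90: sports equipment, buyer-exempt → 0% → $0.00
Dish soap $6.71: everything else → 3.5% → $0.23
Total tax = $0.06 + $0.24 + $0.23 = $0.53

$0.53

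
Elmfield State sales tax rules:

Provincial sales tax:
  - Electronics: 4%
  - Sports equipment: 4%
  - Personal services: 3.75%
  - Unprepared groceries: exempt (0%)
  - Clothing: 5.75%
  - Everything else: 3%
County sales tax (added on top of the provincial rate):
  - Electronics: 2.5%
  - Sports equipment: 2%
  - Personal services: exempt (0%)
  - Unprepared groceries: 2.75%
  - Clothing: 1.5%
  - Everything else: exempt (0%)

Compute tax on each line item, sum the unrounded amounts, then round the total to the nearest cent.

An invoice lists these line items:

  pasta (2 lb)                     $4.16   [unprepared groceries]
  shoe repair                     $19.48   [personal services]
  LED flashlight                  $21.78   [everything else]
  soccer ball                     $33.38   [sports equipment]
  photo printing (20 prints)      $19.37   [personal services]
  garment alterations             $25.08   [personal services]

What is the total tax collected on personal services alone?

Shoe repair $19.48: personal services → 3.75% + 0% county = 3.75% → $0.7305
Photo printing (20 prints) $19.37: personal services → 3.75% + 0% county = 3.75% → $0.726375
Garment alterations $25.08: personal services → 3.75% + 0% county = 3.75% → $0.9405
Tax on personal services: unrounded sum = $2.397375 → $2.40

$2.40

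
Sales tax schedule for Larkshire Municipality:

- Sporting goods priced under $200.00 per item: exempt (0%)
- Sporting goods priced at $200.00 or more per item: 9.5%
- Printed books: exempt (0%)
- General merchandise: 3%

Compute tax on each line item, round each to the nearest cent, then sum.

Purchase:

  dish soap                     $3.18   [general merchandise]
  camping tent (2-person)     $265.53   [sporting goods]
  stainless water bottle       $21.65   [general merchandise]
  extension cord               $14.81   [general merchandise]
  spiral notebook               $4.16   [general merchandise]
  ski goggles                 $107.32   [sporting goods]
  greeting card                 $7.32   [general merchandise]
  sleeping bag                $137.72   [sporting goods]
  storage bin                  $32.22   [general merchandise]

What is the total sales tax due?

$27.73

Dish soap $3.18: general merchandise → 3% → $0.10
Camping tent (2-person) $265.53: sporting goods, $200.00 or more → 9.5% → $25.23
Stainless water bottle $21.65: general merchandise → 3% → $0.65
Extension cord $14.81: general merchandise → 3% → $0.44
Spiral notebook $4.16: general merchandise → 3% → $0.12
Ski goggles $107.32: sporting goods, under $200.00 → 0% → $0.00
Greeting card $7.32: general merchandise → 3% → $0.22
Sleeping bag $137.72: sporting goods, under $200.00 → 0% → $0.00
Storage bin $32.22: general merchandise → 3% → $0.97
Total tax = $0.10 + $25.23 + $0.65 + $0.44 + $0.12 + $0.22 + $0.97 = $27.73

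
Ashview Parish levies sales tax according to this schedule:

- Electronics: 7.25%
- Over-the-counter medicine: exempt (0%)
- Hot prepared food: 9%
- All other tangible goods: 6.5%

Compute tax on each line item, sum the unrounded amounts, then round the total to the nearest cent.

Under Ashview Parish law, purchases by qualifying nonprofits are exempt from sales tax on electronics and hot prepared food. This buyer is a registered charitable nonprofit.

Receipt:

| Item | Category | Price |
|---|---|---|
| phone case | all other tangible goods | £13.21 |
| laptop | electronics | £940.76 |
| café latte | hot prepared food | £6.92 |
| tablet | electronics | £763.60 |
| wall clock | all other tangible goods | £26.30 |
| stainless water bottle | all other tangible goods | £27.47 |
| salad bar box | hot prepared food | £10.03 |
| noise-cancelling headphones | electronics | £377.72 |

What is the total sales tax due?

£4.35

Phone case £13.21: all other tangible goods → 6.5% → £0.85865
Laptop £940.76: electronics, buyer-exempt → 0% → £0.00
Café latte £6.92: hot prepared food, buyer-exempt → 0% → £0.00
Tablet £763.60: electronics, buyer-exempt → 0% → £0.00
Wall clock £26.30: all other tangible goods → 6.5% → £1.7095
Stainless water bottle £27.47: all other tangible goods → 6.5% → £1.78555
Salad bar box £10.03: hot prepared food, buyer-exempt → 0% → £0.00
Noise-cancelling headphones £377.72: electronics, buyer-exempt → 0% → £0.00
Unrounded tax sum = £4.3537 → £4.35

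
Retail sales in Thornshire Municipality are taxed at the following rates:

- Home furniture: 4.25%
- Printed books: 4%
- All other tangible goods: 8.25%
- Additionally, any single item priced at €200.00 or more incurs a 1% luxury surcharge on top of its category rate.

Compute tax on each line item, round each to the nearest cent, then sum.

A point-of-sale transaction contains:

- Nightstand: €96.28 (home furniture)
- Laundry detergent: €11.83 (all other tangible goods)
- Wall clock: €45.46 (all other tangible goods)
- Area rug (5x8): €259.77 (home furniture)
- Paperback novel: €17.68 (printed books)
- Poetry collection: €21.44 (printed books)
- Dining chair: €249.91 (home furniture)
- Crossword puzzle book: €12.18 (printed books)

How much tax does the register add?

€37.64

Nightstand €96.28: home furniture → 4.25% → €4.09
Laundry detergent €11.83: all other tangible goods → 8.25% → €0.98
Wall clock €45.46: all other tangible goods → 8.25% → €3.75
Area rug (5x8) €259.77: home furniture → 4.25% + 1% surcharge = 5.25% → €13.64
Paperback novel €17.68: printed books → 4% → €0.71
Poetry collection €21.44: printed books → 4% → €0.86
Dining chair €249.91: home furniture → 4.25% + 1% surcharge = 5.25% → €13.12
Crossword puzzle book €12.18: printed books → 4% → €0.49
Total tax = €4.09 + €0.98 + €3.75 + €13.64 + €0.71 + €0.86 + €13.12 + €0.49 = €37.64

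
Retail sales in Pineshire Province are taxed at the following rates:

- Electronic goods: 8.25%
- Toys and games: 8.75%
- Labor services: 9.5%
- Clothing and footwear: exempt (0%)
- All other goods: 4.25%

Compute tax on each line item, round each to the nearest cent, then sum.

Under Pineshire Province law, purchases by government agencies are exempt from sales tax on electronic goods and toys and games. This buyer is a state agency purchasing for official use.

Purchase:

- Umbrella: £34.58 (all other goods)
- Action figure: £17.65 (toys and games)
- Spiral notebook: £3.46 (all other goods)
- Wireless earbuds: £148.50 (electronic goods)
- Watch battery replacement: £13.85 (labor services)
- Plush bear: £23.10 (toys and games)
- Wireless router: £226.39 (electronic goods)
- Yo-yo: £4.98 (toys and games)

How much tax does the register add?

Umbrella £34.58: all other goods → 4.25% → £1.47
Action figure £17.65: toys and games, buyer-exempt → 0% → £0.00
Spiral notebook £3.46: all other goods → 4.25% → £0.15
Wireless earbuds £148.50: electronic goods, buyer-exempt → 0% → £0.00
Watch battery replacement £13.85: labor services → 9.5% → £1.32
Plush bear £23.10: toys and games, buyer-exempt → 0% → £0.00
Wireless router £226.39: electronic goods, buyer-exempt → 0% → £0.00
Yo-yo £4.98: toys and games, buyer-exempt → 0% → £0.00
Total tax = £1.47 + £0.15 + £1.32 = £2.94

£2.94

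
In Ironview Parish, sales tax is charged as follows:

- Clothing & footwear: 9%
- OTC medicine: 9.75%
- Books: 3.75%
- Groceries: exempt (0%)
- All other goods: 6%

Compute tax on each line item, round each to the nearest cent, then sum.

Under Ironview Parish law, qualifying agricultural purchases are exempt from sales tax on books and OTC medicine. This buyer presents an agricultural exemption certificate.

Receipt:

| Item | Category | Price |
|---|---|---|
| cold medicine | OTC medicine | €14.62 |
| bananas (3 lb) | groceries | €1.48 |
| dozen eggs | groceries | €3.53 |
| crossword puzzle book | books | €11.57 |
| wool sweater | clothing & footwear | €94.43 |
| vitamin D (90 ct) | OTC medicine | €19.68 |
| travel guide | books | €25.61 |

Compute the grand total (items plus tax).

€179.42

Cold medicine €14.62: OTC medicine, buyer-exempt → 0% → €0.00
Bananas (3 lb) €1.48: groceries → 0% → €0.00
Dozen eggs €3.53: groceries → 0% → €0.00
Crossword puzzle book €11.57: books, buyer-exempt → 0% → €0.00
Wool sweater €94.43: clothing & footwear → 9% → €8.50
Vitamin D (90 ct) €19.68: OTC medicine, buyer-exempt → 0% → €0.00
Travel guide €25.61: books, buyer-exempt → 0% → €0.00
Subtotal = €170.92; tax = €8.50; total due = €179.42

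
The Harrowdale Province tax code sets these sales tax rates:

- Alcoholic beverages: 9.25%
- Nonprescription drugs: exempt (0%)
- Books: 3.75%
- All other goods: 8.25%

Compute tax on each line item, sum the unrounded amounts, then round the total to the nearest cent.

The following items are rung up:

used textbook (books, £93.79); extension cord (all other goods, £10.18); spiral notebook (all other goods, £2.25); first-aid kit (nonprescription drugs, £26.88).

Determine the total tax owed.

£4.54

Used textbook £93.79: books → 3.75% → £3.517125
Extension cord £10.18: all other goods → 8.25% → £0.83985
Spiral notebook £2.25: all other goods → 8.25% → £0.185625
First-aid kit £26.88: nonprescription drugs → 0% → £0.00
Unrounded tax sum = £4.5426 → £4.54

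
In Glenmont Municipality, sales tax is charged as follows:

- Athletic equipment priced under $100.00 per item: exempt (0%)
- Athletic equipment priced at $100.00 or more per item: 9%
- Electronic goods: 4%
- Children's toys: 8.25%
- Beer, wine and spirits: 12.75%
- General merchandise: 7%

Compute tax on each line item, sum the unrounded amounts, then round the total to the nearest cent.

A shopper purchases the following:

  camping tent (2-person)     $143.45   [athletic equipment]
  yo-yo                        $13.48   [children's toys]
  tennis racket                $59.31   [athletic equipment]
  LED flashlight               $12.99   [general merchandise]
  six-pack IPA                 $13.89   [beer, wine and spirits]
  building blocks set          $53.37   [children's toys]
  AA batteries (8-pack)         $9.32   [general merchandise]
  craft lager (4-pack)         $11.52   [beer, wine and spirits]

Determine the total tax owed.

$23.23

Camping tent (2-person) $143.45: athletic equipment, $100.00 or more → 9% → $12.9105
Yo-yo $13.48: children's toys → 8.25% → $1.1121
Tennis racket $59.31: athletic equipment, under $100.00 → 0% → $0.00
LED flashlight $12.99: general merchandise → 7% → $0.9093
Six-pack IPA $13.89: beer, wine and spirits → 12.75% → $1.770975
Building blocks set $53.37: children's toys → 8.25% → $4.403025
AA batteries (8-pack) $9.32: general merchandise → 7% → $0.6524
Craft lager (4-pack) $11.52: beer, wine and spirits → 12.75% → $1.4688
Unrounded tax sum = $23.2271 → $23.23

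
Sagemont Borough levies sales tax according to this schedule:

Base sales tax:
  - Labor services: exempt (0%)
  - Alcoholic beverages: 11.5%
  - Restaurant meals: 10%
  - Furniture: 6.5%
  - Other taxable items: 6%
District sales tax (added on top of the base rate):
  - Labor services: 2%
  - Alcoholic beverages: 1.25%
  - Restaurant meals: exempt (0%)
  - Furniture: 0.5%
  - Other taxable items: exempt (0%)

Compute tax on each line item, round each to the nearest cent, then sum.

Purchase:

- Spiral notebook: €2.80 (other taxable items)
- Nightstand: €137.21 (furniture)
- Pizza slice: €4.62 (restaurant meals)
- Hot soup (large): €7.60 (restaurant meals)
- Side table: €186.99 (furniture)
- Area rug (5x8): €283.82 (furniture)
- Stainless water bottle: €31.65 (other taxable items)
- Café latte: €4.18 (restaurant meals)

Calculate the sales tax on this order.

€46.27

Spiral notebook €2.80: other taxable items → 6% + 0% district = 6% → €0.17
Nightstand €137.21: furniture → 6.5% + 0.5% district = 7% → €9.60
Pizza slice €4.62: restaurant meals → 10% + 0% district = 10% → €0.46
Hot soup (large) €7.60: restaurant meals → 10% + 0% district = 10% → €0.76
Side table €186.99: furniture → 6.5% + 0.5% district = 7% → €13.09
Area rug (5x8) €283.82: furniture → 6.5% + 0.5% district = 7% → €19.87
Stainless water bottle €31.65: other taxable items → 6% + 0% district = 6% → €1.90
Café latte €4.18: restaurant meals → 10% + 0% district = 10% → €0.42
Total tax = €0.17 + €9.60 + €0.46 + €0.76 + €13.09 + €19.87 + €1.90 + €0.42 = €46.27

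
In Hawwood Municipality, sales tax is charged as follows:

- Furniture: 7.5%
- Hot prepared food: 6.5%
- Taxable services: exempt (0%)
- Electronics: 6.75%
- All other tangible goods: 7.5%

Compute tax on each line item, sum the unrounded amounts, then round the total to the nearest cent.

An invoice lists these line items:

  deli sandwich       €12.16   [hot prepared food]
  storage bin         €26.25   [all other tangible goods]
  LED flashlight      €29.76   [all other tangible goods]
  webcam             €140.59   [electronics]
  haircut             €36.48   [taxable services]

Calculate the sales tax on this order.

€14.48

Deli sandwich €12.16: hot prepared food → 6.5% → €0.7904
Storage bin €26.25: all other tangible goods → 7.5% → €1.96875
LED flashlight €29.76: all other tangible goods → 7.5% → €2.232
Webcam €140.59: electronics → 6.75% → €9.489825
Haircut €36.48: taxable services → 0% → €0.00
Unrounded tax sum = €14.480975 → €14.48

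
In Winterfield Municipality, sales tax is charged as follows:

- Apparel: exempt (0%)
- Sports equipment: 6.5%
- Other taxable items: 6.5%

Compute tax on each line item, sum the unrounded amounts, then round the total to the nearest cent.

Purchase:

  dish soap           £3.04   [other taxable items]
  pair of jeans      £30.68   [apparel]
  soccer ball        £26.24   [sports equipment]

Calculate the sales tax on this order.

£1.90

Dish soap £3.04: other taxable items → 6.5% → £0.1976
Pair of jeans £30.68: apparel → 0% → £0.00
Soccer ball £26.24: sports equipment → 6.5% → £1.7056
Unrounded tax sum = £1.9032 → £1.90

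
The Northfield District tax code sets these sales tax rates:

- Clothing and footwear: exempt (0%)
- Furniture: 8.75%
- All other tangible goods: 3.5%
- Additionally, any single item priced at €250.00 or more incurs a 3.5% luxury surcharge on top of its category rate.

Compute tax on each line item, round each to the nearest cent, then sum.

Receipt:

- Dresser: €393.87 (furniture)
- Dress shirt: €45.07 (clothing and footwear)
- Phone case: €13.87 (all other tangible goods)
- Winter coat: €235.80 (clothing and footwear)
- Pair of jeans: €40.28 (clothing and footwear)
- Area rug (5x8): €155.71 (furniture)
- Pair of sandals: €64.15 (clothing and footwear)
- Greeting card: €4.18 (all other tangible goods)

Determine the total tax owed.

Dresser €393.87: furniture → 8.75% + 3.5% surcharge = 12.25% → €48.25
Dress shirt €45.07: clothing and footwear → 0% → €0.00
Phone case €13.87: all other tangible goods → 3.5% → €0.49
Winter coat €235.80: clothing and footwear → 0% → €0.00
Pair of jeans €40.28: clothing and footwear → 0% → €0.00
Area rug (5x8) €155.71: furniture → 8.75% → €13.62
Pair of sandals €64.15: clothing and footwear → 0% → €0.00
Greeting card €4.18: all other tangible goods → 3.5% → €0.15
Total tax = €48.25 + €0.49 + €13.62 + €0.15 = €62.51

€62.51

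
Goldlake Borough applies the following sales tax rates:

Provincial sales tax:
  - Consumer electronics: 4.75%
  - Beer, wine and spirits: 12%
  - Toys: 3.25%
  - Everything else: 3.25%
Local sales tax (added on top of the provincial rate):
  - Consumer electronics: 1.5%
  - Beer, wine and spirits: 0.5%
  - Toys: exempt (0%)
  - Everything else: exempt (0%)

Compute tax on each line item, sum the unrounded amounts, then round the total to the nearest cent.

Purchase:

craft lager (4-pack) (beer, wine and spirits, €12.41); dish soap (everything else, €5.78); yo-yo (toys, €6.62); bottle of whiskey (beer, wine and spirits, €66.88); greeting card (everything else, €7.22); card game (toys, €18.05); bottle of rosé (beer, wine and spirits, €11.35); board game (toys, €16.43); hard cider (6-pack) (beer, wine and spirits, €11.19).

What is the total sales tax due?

€14.49

Craft lager (4-pack) €12.41: beer, wine and spirits → 12% + 0.5% local = 12.5% → €1.55125
Dish soap €5.78: everything else → 3.25% + 0% local = 3.25% → €0.18785
Yo-yo €6.62: toys → 3.25% + 0% local = 3.25% → €0.21515
Bottle of whiskey €66.88: beer, wine and spirits → 12% + 0.5% local = 12.5% → €8.36
Greeting card €7.22: everything else → 3.25% + 0% local = 3.25% → €0.23465
Card game €18.05: toys → 3.25% + 0% local = 3.25% → €0.586625
Bottle of rosé €11.35: beer, wine and spirits → 12% + 0.5% local = 12.5% → €1.41875
Board game €16.43: toys → 3.25% + 0% local = 3.25% → €0.533975
Hard cider (6-pack) €11.19: beer, wine and spirits → 12% + 0.5% local = 12.5% → €1.39875
Unrounded tax sum = €14.487 → €14.49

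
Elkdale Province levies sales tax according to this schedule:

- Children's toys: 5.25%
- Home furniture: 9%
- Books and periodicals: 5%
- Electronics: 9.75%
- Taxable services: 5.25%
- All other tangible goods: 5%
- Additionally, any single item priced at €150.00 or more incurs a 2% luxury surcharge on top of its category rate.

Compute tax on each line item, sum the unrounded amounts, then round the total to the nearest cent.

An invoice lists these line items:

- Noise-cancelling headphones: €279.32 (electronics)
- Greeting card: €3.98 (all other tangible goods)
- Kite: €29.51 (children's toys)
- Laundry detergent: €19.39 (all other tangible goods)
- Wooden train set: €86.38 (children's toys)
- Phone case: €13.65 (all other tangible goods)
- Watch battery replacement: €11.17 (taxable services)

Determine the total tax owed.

€41.34

Noise-cancelling headphones €279.32: electronics → 9.75% + 2% surcharge = 11.75% → €32.8201
Greeting card €3.98: all other tangible goods → 5% → €0.199
Kite €29.51: children's toys → 5.25% → €1.549275
Laundry detergent €19.39: all other tangible goods → 5% → €0.9695
Wooden train set €86.38: children's toys → 5.25% → €4.53495
Phone case €13.65: all other tangible goods → 5% → €0.6825
Watch battery replacement €11.17: taxable services → 5.25% → €0.586425
Unrounded tax sum = €41.34175 → €41.34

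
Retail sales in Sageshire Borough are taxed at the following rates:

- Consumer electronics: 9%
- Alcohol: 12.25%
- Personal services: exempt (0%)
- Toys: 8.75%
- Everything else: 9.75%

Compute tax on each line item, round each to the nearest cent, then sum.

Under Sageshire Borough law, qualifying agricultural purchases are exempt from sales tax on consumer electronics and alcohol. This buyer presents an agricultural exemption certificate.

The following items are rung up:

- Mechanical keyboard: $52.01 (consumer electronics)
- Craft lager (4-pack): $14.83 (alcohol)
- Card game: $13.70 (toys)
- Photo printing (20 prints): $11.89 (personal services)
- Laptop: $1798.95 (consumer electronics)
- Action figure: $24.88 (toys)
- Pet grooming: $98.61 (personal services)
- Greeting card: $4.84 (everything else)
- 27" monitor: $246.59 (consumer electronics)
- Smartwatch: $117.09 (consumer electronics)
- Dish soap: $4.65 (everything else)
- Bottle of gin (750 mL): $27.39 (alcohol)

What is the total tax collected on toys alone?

Card game $13.70: toys → 8.75% → $1.20
Action figure $24.88: toys → 8.75% → $2.18
Tax on toys = $1.20 + $2.18 = $3.38

$3.38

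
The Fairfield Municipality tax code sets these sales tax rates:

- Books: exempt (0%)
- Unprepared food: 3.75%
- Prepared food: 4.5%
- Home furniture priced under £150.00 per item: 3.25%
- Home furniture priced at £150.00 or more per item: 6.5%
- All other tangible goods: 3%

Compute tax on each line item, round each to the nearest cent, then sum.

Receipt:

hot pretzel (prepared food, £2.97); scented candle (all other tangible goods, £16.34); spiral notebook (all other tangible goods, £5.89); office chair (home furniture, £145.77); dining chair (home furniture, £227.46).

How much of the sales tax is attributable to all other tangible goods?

£0.67

Scented candle £16.34: all other tangible goods → 3% → £0.49
Spiral notebook £5.89: all other tangible goods → 3% → £0.18
Tax on all other tangible goods = £0.49 + £0.18 = £0.67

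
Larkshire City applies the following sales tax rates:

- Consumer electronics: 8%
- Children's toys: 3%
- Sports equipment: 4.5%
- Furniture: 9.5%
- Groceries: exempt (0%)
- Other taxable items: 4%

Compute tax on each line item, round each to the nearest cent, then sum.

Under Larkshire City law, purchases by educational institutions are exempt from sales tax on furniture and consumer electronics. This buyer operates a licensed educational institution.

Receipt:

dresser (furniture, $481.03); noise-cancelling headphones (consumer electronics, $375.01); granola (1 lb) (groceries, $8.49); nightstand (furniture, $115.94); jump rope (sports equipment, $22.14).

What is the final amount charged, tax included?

$1003.61

Dresser $481.03: furniture, buyer-exempt → 0% → $0.00
Noise-cancelling headphones $375.01: consumer electronics, buyer-exempt → 0% → $0.00
Granola (1 lb) $8.49: groceries → 0% → $0.00
Nightstand $115.94: furniture, buyer-exempt → 0% → $0.00
Jump rope $22.14: sports equipment → 4.5% → $1.00
Subtotal = $1002.61; tax = $1.00; total due = $1003.61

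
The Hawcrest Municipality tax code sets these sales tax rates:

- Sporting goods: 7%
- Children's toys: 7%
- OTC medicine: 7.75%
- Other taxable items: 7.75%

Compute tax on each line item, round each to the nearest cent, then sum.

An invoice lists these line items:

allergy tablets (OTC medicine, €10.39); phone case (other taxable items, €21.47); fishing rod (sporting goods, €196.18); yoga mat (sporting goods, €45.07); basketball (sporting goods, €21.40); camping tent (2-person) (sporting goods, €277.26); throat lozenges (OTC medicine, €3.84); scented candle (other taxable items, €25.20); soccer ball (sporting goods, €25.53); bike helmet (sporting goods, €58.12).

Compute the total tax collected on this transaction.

Allergy tablets €10.39: OTC medicine → 7.75% → €0.81
Phone case €21.47: other taxable items → 7.75% → €1.66
Fishing rod €196.18: sporting goods → 7% → €13.73
Yoga mat €45.07: sporting goods → 7% → €3.15
Basketball €21.40: sporting goods → 7% → €1.50
Camping tent (2-person) €277.26: sporting goods → 7% → €19.41
Throat lozenges €3.84: OTC medicine → 7.75% → €0.30
Scented candle €25.20: other taxable items → 7.75% → €1.95
Soccer ball €25.53: sporting goods → 7% → €1.79
Bike helmet €58.12: sporting goods → 7% → €4.07
Total tax = €0.81 + €1.66 + €13.73 + €3.15 + €1.50 + €19.41 + €0.30 + €1.95 + €1.79 + €4.07 = €48.37

€48.37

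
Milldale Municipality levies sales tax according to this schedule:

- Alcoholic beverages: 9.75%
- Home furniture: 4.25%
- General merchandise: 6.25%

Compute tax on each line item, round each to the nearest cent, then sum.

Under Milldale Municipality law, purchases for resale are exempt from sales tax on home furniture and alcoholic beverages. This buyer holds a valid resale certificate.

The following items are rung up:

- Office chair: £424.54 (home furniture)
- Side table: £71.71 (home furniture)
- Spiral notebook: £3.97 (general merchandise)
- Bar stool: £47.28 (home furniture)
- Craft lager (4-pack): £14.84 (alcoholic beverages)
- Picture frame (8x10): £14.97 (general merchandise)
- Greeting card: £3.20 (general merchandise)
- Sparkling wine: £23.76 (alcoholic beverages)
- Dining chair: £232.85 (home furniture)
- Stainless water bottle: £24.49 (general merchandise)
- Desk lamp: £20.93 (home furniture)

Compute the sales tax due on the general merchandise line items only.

Spiral notebook £3.97: general merchandise → 6.25% → £0.25
Picture frame (8x10) £14.97: general merchandise → 6.25% → £0.94
Greeting card £3.20: general merchandise → 6.25% → £0.20
Stainless water bottle £24.49: general merchandise → 6.25% → £1.53
Tax on general merchandise = £0.25 + £0.94 + £0.20 + £1.53 = £2.92

£2.92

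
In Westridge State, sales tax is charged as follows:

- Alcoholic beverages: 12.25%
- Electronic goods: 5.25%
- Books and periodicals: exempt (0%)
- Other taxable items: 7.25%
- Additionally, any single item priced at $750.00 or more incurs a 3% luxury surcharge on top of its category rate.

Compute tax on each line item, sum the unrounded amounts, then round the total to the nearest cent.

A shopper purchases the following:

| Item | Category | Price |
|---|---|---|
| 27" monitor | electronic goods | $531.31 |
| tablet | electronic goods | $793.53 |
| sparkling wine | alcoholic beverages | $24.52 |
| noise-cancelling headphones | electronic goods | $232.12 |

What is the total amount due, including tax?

27" monitor $531.31: electronic goods → 5.25% → $27.893775
Tablet $793.53: electronic goods → 5.25% + 3% surcharge = 8.25% → $65.466225
Sparkling wine $24.52: alcoholic beverages → 12.25% → $3.0037
Noise-cancelling headphones $232.12: electronic goods → 5.25% → $12.1863
Subtotal = $1581.48; unrounded tax = $108.55 → $108.55; total due = $1690.03

$1690.03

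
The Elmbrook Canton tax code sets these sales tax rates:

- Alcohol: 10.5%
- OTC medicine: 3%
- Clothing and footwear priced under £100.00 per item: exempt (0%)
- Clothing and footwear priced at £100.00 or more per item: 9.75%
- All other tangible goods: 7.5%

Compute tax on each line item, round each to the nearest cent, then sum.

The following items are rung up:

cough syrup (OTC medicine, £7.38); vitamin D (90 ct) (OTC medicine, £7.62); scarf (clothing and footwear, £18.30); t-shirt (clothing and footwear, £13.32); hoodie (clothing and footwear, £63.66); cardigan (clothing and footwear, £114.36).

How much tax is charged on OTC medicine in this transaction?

£0.45

Cough syrup £7.38: OTC medicine → 3% → £0.22
Vitamin D (90 ct) £7.62: OTC medicine → 3% → £0.23
Tax on OTC medicine = £0.22 + £0.23 = £0.45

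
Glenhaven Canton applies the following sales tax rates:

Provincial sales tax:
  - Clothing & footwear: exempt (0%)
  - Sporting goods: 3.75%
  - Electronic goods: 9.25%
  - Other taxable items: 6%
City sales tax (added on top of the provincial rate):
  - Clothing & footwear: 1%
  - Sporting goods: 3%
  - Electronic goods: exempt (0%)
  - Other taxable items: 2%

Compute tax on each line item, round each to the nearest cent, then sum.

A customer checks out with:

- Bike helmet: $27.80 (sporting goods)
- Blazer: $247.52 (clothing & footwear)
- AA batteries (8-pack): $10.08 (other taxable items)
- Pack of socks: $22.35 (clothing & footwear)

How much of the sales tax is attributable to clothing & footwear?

$2.70

Blazer $247.52: clothing & footwear → 0% + 1% city = 1% → $2.48
Pack of socks $22.35: clothing & footwear → 0% + 1% city = 1% → $0.22
Tax on clothing & footwear = $2.48 + $0.22 = $2.70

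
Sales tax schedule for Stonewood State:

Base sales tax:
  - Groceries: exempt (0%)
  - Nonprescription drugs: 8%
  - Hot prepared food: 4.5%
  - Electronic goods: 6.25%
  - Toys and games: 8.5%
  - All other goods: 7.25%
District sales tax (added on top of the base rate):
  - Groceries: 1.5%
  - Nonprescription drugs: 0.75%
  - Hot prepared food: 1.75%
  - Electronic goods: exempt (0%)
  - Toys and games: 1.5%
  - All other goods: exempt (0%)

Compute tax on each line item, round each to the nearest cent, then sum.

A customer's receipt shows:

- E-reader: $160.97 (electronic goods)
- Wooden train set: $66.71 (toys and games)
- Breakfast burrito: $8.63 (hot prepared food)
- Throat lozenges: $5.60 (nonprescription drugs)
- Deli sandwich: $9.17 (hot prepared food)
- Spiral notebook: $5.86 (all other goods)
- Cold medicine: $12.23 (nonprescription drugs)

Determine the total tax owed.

$19.82

E-reader $160.97: electronic goods → 6.25% + 0% district = 6.25% → $10.06
Wooden train set $66.71: toys and games → 8.5% + 1.5% district = 10% → $6.67
Breakfast burrito $8.63: hot prepared food → 4.5% + 1.75% district = 6.25% → $0.54
Throat lozenges $5.60: nonprescription drugs → 8% + 0.75% district = 8.75% → $0.49
Deli sandwich $9.17: hot prepared food → 4.5% + 1.75% district = 6.25% → $0.57
Spiral notebook $5.86: all other goods → 7.25% + 0% district = 7.25% → $0.42
Cold medicine $12.23: nonprescription drugs → 8% + 0.75% district = 8.75% → $1.07
Total tax = $10.06 + $6.67 + $0.54 + $0.49 + $0.57 + $0.42 + $1.07 = $19.82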